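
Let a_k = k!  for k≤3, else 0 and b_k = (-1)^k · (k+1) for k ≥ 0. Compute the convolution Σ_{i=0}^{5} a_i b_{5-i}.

Write out a_i and b_{5-i} for i = 0,…,5 and sum the products.
Σ = 1·(-6) + 1·5 + 2·(-4) + 6·3 + 0·(-2) + 0·1 = 9.

9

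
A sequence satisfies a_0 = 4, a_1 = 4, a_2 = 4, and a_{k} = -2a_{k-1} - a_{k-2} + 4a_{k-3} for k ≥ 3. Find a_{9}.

The ordinary generating function has denominator 1 + 2x + x^2 - 4x^3.
Iterating the recurrence: a_0,…,a_{9} = 4, 4, 4, 4, 4, 4, 4, 4, 4, 4.

4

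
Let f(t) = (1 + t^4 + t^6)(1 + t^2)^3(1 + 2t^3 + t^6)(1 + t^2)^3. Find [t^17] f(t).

42

(1 + t^4 + t^6) has coefficients 1,0,0,0,1,0,1 for degrees 0…6.
(1 + t^2)^3 has coefficients 1,0,3,0,3,0,1,0,0,0,0,0,0,0,0,0,0,0 for degrees 0…17.
Multiplying by (1 + 2t^3 + t^6) gives running coefficients 1,0,3,2,3,6,2,6,3,2,3,0,1,0,0,0,0,0 for degrees 0…17.
Finally multiplying by (1 + t^2)^3, the product of all factors after the first has coefficients 1,0,6,2,15,12,21,30,21,40,21,30,21,12,15,2,6,0 for degrees 0…17.
[t^17] = 1·0 + 1·12 + 1·30 = 42.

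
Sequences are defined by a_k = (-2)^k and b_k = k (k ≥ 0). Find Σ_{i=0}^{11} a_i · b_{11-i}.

459

Write out a_i and b_{11-i} for i = 0,…,11 and sum the products.
Σ = 1·11 − 2·10 + 4·9 − 8·8 + 16·7 − 32·6 + 64·5 − 128·4 + 256·3 − 512·2 + 1024·1 − 2048·0 = 459.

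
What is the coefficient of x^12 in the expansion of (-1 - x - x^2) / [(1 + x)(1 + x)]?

The denominator gives the recurrence a_n = −2a_(n−1) − a_(n−2) for n ≥ 3; the numerator fixes a_0 = -1, a_1 = 1, a_2 = -2.
Iterating: -1, 1, -2, 3, -4, 5, -6, 7, -8, 9, -10, 11, -12, so a_12 = -12.

-12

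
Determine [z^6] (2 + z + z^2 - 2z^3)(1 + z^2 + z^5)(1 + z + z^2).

2

(2 + z + z^2 - 2z^3) has coefficients 2,1,1,-2 for degrees 0…3.
(1 + z^2 + z^5) has coefficients 1,0,1,0,0,1,0 for degrees 0…6.
Finally multiplying by (1 + z + z^2), the product of all factors after the first has coefficients 1,1,2,1,1,1,1 for degrees 0…6.
[z^6] = 2·1 + 1·1 + 1·1 − 2·1 = 2.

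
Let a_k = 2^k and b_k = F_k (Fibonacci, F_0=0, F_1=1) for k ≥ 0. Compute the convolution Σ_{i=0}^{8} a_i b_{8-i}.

This is [x^8] in the product of the two ordinary generating functions.
Σ = 1·21 + 2·13 + 4·8 + 8·5 + 16·3 + 32·2 + 64·1 + 128·1 + 256·0 = 423.

423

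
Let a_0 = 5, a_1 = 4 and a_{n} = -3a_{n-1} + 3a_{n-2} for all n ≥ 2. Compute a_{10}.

The ordinary generating function has denominator 1 + 3t - 3t^2.
Iterating the recurrence: a_0,…,a_{10} = 5, 4, 3, 3, 0, 9, -27, 108, -405, 1539, -5832.

-5832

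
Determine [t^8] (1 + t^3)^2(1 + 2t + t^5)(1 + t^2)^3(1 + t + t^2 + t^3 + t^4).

64

(1 + t^3)^2 has coefficients 1,0,0,2,0,0,1 for degrees 0…6.
(1 + 2t + t^5) has coefficients 1,2,0,0,0,1,0,0,0 for degrees 0…8.
Multiplying by (1 + t^2)^3 gives running coefficients 1,2,3,6,3,7,1,5,0 for degrees 0…8.
Finally multiplying by (1 + t + t^2 + t^3 + t^4), the product of all factors after the first has coefficients 1,3,6,12,15,21,20,22,16 for degrees 0…8.
[t^8] = 1·16 + 2·21 + 1·6 = 64.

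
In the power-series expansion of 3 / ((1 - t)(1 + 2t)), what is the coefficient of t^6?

129

Partial fractions give a closed form: a_n = (1)·1^n + (2)·(-2)^n.
At n = 6: a_6 = 129.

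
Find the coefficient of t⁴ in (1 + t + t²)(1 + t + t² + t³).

(1 + t + t²) has coefficients 1,1,1 for degrees 0…2.
(1 + t + t² + t³) has coefficients 1,1,1,1,0 for degrees 0…4.
[t⁴] = 1·0 + 1·1 + 1·1 = 2.

2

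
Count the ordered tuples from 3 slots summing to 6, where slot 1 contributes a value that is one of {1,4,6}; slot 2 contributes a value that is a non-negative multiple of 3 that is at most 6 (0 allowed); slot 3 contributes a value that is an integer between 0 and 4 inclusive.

The generating function for the choices is (x + x^4 + x^6)·(1 + x^3 + x^6)·(1 + x + x^2 + x^3 + x^4); the count is [x^6].
(x + x^4 + x^6) has coefficients 0,1,0,0,1,0,1 for degrees 0…6.
(1 + x^3 + x^6) has coefficients 1,0,0,1,0,0,1 for degrees 0…6.
Finally multiplying by (1 + x + x^2 + x^3 + x^4), the product of all factors after the first has coefficients 1,1,1,2,2,1,2 for degrees 0…6.
[x^6] = 1·1 + 1·1 + 1·1 = 3.

3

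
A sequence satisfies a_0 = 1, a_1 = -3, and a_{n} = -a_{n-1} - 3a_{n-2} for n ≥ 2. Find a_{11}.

The ordinary generating function has denominator 1 + z + 3z^2.
Iterating the recurrence: a_0,…,a_{11} = 1, -3, 0, 9, -9, -18, 45, 9, -144, 117, 315, -666.

-666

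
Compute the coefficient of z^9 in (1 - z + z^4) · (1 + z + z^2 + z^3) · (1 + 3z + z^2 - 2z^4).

-1

(1 - z + z^4) has coefficients 1,-1,0,0,1 for degrees 0…4.
(1 + z + z^2 + z^3) has coefficients 1,1,1,1,0,0,0,0,0,0 for degrees 0…9.
Finally multiplying by (1 + 3z + z^2 - 2z^4), the product of all factors after the first has coefficients 1,4,5,5,2,-1,-2,-2,0,0 for degrees 0…9.
[z^9] = 1·0 − 1·0 + 1·(-1) = -1.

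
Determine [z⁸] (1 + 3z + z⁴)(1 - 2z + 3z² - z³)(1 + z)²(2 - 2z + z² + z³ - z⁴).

-16

(1 + 3z + z⁴) has coefficients 1,3,0,0,1 for degrees 0…4.
(1 - 2z + 3z² - z³) has coefficients 1,-2,3,-1,0,0,0,0,0 for degrees 0…8.
Multiplying by (1 + z)² gives running coefficients 1,0,0,3,1,-1,0,0,0 for degrees 0…8.
Finally multiplying by (2 - 2z + z² + z³ - z⁴), the product of all factors after the first has coefficients 2,-2,1,7,-5,-1,6,-3,-2 for degrees 0…8.
[z⁸] = 1·(-2) + 3·(-3) + 1·(-5) = -16.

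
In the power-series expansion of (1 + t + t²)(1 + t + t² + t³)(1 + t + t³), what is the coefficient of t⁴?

7

(1 + t + t²) has coefficients 1,1,1 for degrees 0…2.
(1 + t + t² + t³) has coefficients 1,1,1,1,0 for degrees 0…4.
Finally multiplying by (1 + t + t³), the product of all factors after the first has coefficients 1,2,2,3,2 for degrees 0…4.
[t⁴] = 1·2 + 1·3 + 1·2 = 7.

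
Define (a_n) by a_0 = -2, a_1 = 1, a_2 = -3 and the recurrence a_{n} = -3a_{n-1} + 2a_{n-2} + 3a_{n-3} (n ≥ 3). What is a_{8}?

The ordinary generating function has denominator 1 + 3t - 2t^2 - 3t^3.
Iterating the recurrence: a_0,…,a_{8} = -2, 1, -3, 5, -18, 55, -186, 614, -2049.

-2049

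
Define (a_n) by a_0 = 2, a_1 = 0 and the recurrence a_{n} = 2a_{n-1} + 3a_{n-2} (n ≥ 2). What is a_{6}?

366

The ordinary generating function has denominator 1 - 2x - 3x^2.
Iterating the recurrence: a_0,…,a_{6} = 2, 0, 6, 12, 42, 120, 366.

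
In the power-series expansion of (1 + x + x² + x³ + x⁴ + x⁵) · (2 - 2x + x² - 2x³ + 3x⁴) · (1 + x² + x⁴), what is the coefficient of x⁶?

3

(1 + x + x² + x³ + x⁴ + x⁵) has coefficients 1,1,1,1,1,1 for degrees 0…5.
(2 - 2x + x² - 2x³ + 3x⁴) has coefficients 2,-2,1,-2,3,0,0 for degrees 0…6.
Finally multiplying by (1 + x² + x⁴), the product of all factors after the first has coefficients 2,-2,3,-4,6,-4,4 for degrees 0…6.
[x⁶] = 1·4 + 1·(-4) + 1·6 + 1·(-4) + 1·3 + 1·(-2) = 3.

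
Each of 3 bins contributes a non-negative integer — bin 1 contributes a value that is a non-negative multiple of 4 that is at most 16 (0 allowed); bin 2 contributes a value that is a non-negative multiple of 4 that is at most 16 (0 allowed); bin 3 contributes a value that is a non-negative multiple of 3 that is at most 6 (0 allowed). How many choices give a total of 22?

5

The generating function for the choices is (1 + t⁴ + t⁸ + t¹² + t¹⁶)·(1 + t⁴ + t⁸ + t¹² + t¹⁶)·(1 + t³ + t⁶); the count is [t²²].
(1 + t⁴ + t⁸ + t¹² + t¹⁶) has coefficients 1,0,0,0,1,0,0,0,1,0,0,0,1,0,0,0,1 for degrees 0…16.
(1 + t⁴ + t⁸ + t¹² + t¹⁶) has coefficients 1,0,0,0,1,0,0,0,1,0,0,0,1,0,0,0,1,0,0,0,0,0,0 for degrees 0…22.
Finally multiplying by (1 + t³ + t⁶), the product of all factors after the first has coefficients 1,0,0,1,1,0,1,1,1,0,1,1,1,0,1,1,1,0,1,1,0,0,1 for degrees 0…22.
[t²²] = 1·1 + 1·1 + 1·1 + 1·1 + 1·1 = 5.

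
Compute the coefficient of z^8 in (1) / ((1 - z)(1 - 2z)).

Partial fractions give a closed form: a_n = (-1)·1^n + (2)·2^n.
At n = 8: a_8 = 511.

511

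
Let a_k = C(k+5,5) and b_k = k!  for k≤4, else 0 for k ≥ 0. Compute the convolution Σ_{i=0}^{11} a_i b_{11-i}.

38105

Write out a_i and b_{11-i} for i = 0,…,11 and sum the products.
Σ = 1·0 + 6·0 + 21·0 + 56·0 + 126·0 + 252·0 + 462·0 + 792·24 + 1287·6 + 2002·2 + 3003·1 + 4368·1 = 38105.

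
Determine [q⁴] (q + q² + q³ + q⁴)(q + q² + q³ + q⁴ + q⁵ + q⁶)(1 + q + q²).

6

(q + q² + q³ + q⁴) has coefficients 0,1,1,1,1 for degrees 0…4.
(q + q² + q³ + q⁴ + q⁵ + q⁶) has coefficients 0,1,1,1,1 for degrees 0…4.
Finally multiplying by (1 + q + q²), the product of all factors after the first has coefficients 0,1,2,3,3 for degrees 0…4.
[q⁴] = 1·3 + 1·2 + 1·1 + 1·0 = 6.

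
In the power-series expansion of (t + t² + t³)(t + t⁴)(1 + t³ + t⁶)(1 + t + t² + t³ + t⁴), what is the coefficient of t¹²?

(t + t² + t³) has coefficients 0,1,1,1 for degrees 0…3.
(t + t⁴) has coefficients 0,1,0,0,1,0,0,0,0,0,0,0,0 for degrees 0…12.
Multiplying by (1 + t³ + t⁶) gives running coefficients 0,1,0,0,2,0,0,2,0,0,1,0,0 for degrees 0…12.
Finally multiplying by (1 + t + t² + t³ + t⁴), the product of all factors after the first has coefficients 0,1,1,1,3,3,2,4,4,2,3,3,1 for degrees 0…12.
[t¹²] = 1·3 + 1·3 + 1·2 = 8.

8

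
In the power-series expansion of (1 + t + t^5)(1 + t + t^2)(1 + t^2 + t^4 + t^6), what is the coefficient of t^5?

(1 + t + t^5) has coefficients 1,1,0,0,0,1 for degrees 0…5.
(1 + t + t^2) has coefficients 1,1,1,0,0,0 for degrees 0…5.
Finally multiplying by (1 + t^2 + t^4 + t^6), the product of all factors after the first has coefficients 1,1,2,1,2,1 for degrees 0…5.
[t^5] = 1·1 + 1·2 + 1·1 = 4.

4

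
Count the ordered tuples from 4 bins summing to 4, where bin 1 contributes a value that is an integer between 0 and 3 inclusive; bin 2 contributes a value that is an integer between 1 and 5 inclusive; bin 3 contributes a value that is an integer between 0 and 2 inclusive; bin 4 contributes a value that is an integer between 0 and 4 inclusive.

19

The generating function for the choices is (1 + z + z^2 + z^3)·(z + z^2 + z^3 + z^4 + z^5)·(1 + z + z^2)·(1 + z + z^2 + z^3 + z^4); the count is [z^4].
(1 + z + z^2 + z^3) has coefficients 1,1,1,1 for degrees 0…3.
(z + z^2 + z^3 + z^4 + z^5) has coefficients 0,1,1,1,1 for degrees 0…4.
Multiplying by (1 + z + z^2) gives running coefficients 0,1,2,3,3 for degrees 0…4.
Finally multiplying by (1 + z + z^2 + z^3 + z^4), the product of all factors after the first has coefficients 0,1,3,6,9 for degrees 0…4.
[z^4] = 1·9 + 1·6 + 1·3 + 1·1 = 19.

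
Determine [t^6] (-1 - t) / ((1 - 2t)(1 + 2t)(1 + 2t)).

-160

The denominator gives the recurrence a_n = −2a_(n−1) + 4a_(n−2) + 8a_(n−3) for n ≥ 3; the numerator fixes a_0 = -1, a_1 = 1, a_2 = -6.
Iterating: -1, 1, -6, 8, -32, 48, -160, so a_6 = -160.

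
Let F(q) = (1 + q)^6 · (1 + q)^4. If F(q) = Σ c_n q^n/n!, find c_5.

The EGF product rule gives c_5 = Σ_{k_1+k_2=5} C(5; k_1,k_2) · ∏ g_i(k_i), where (1+q)^6 gives the falling factorial (6)_k; (1+q)^4 gives the falling factorial (4)_k.
g_1(k) for k = 0…5: 1, 6, 30, 120, 360, 720.
g_2(k) for k = 0…5: 1, 4, 12, 24, 24, 0.
c_5 = Σ_k C(5,k)·g_1(k)·g_2(5−k) = 5·6·24 + 10·30·24 + 10·120·12 + 5·360·4 + 1·720·1 = 720 + 7200 + 14400 + 7200 + 720 = 30240.

30240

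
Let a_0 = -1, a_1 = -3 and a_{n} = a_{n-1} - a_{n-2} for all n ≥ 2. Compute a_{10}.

The ordinary generating function has denominator 1 - q + q^2.
Iterating the recurrence: a_0,…,a_{10} = -1, -3, -2, 1, 3, 2, -1, -3, -2, 1, 3.

3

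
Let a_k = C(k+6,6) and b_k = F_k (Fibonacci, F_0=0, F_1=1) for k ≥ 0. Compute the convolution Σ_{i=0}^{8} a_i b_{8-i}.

The convolution is the t^8 coefficient of A(t)B(t).
Σ = 1·21 + 7·13 + 28·8 + 84·5 + 210·3 + 462·2 + 924·1 + 1716·1 + 3003·0 = 4950.

4950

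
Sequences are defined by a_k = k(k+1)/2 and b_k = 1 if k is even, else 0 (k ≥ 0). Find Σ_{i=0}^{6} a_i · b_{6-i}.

34

Write out a_i and b_{6-i} for i = 0,…,6 and sum the products.
Σ = 0·1 + 1·0 + 3·1 + 6·0 + 10·1 + 15·0 + 21·1 = 34.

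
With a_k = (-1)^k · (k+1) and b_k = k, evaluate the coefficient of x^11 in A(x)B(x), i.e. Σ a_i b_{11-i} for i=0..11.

6

The convolution is the t^11 coefficient of A(t)B(t).
Σ = 1·11 − 2·10 + 3·9 − 4·8 + 5·7 − 6·6 + 7·5 − 8·4 + 9·3 − 10·2 + 11·1 − 12·0 = 6.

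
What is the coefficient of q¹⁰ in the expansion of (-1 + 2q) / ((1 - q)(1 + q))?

-1

The denominator gives the recurrence a_n = a_(n−2) for n ≥ 2; the numerator fixes a_0 = -1, a_1 = 2.
Iterating: -1, 2, -1, 2, -1, 2, -1, 2, -1, 2, -1, so a_10 = -1.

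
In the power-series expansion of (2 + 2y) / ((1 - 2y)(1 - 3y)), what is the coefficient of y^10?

466248

Partial fractions give a closed form: a_n = (-6)·2^n + (8)·3^n.
At n = 10: a_10 = 466248.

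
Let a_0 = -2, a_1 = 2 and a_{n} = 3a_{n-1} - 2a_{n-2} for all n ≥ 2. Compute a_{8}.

The ordinary generating function has denominator 1 - 3x + 2x^2.
Iterating the recurrence: a_0,…,a_{8} = -2, 2, 10, 26, 58, 122, 250, 506, 1018.

1018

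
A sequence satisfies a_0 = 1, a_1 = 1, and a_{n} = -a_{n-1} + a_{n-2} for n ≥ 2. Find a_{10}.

-21

The ordinary generating function has denominator 1 + t - t^2.
Iterating the recurrence: a_0,…,a_{10} = 1, 1, 0, 1, -1, 2, -3, 5, -8, 13, -21.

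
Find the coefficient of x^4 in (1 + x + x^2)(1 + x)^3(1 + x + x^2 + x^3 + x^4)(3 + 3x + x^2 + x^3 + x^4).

(1 + x + x^2) has coefficients 1,1,1 for degrees 0…2.
(1 + x)^3 has coefficients 1,3,3,1,0 for degrees 0…4.
Multiplying by (1 + x + x^2 + x^3 + x^4) gives running coefficients 1,4,7,8,8 for degrees 0…4.
Finally multiplying by (3 + 3x + x^2 + x^3 + x^4), the product of all factors after the first has coefficients 3,15,34,50,60 for degrees 0…4.
[x^4] = 1·60 + 1·50 + 1·34 = 144.

144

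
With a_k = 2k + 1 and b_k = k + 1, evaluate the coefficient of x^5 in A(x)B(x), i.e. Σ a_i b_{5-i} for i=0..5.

91

This is [x^5] in the product of the two ordinary generating functions.
Σ = 1·6 + 3·5 + 5·4 + 7·3 + 9·2 + 11·1 = 91.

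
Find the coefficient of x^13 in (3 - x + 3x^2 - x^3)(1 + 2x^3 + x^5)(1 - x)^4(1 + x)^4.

(3 - x + 3x^2 - x^3) has coefficients 3,-1,3,-1 for degrees 0…3.
(1 + 2x^3 + x^5) has coefficients 1,0,0,2,0,1,0,0,0,0,0,0,0,0 for degrees 0…13.
Multiplying by (1 - x)^4 gives running coefficients 1,-4,6,-2,-7,13,-12,8,-4,1,0,0,0,0 for degrees 0…13.
Finally multiplying by (1 + x)^4, the product of all factors after the first has coefficients 1,0,-4,2,6,-7,-4,8,1,-2,0,-2,0,1 for degrees 0…13.
[x^13] = 3·1 − 1·0 + 3·(-2) − 1·0 = -3.

-3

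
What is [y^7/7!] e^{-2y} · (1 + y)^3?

The EGF product rule gives c_7 = Σ_{k_1+k_2=7} C(7; k_1,k_2) · ∏ g_i(k_i), where e^{-2y} gives (-2)^k; (1+y)^3 gives the falling factorial (3)_k.
g_1(k) for k = 0…7: 1, -2, 4, -8, 16, -32, 64, -128.
g_2(k) for k = 0…7: 1, 3, 6, 6, 0, 0, 0, 0.
c_7 = Σ_k C(7,k)·g_1(k)·g_2(7−k) = 35·16·6 + 21·(-32)·6 + 7·64·3 + 1·(-128)·1 = 3360 − 4032 + 1344 − 128 = 544.

544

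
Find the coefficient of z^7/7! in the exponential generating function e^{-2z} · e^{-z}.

The EGF product rule gives c_7 = Σ_{k_1+k_2=7} C(7; k_1,k_2) · ∏ g_i(k_i), where e^{-2z} gives (-2)^k; e^{-z} gives (-1)^k.
g_1(k) for k = 0…7: 1, -2, 4, -8, 16, -32, 64, -128.
g_2(k) for k = 0…7: 1, -1, 1, -1, 1, -1, 1, -1.
c_7 = Σ_k C(7,k)·g_1(k)·g_2(7−k) = 1·1·(-1) + 7·(-2)·1 + 21·4·(-1) + 35·(-8)·1 + 35·16·(-1) + 21·(-32)·1 + 7·64·(-1) + 1·(-128)·1 = −1 − 14 − 84 − 280 − 560 − 672 − 448 − 128 = -2187.

-2187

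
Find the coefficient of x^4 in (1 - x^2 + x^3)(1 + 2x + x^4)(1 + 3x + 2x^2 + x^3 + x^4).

1

(1 - x^2 + x^3) has coefficients 1,0,-1,1 for degrees 0…3.
(1 + 2x + x^4) has coefficients 1,2,0,0,1 for degrees 0…4.
Finally multiplying by (1 + 3x + 2x^2 + x^3 + x^4), the product of all factors after the first has coefficients 1,5,8,5,4 for degrees 0…4.
[x^4] = 1·4 − 1·8 + 1·5 = 1.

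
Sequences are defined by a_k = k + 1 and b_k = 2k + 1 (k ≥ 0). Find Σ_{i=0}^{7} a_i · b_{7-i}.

The convolution is the x^7 coefficient of A(x)B(x).
Σ = 1·15 + 2·13 + 3·11 + 4·9 + 5·7 + 6·5 + 7·3 + 8·1 = 204.

204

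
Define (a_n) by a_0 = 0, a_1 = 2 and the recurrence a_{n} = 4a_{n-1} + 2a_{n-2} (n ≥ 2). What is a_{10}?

1241728

The ordinary generating function has denominator 1 - 4z - 2z^2.
Iterating the recurrence: a_0,…,a_{10} = 0, 2, 8, 36, 160, 712, 3168, 14096, 62720, 279072, 1241728.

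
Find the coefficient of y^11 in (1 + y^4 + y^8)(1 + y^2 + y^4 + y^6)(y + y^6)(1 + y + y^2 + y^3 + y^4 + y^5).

10

(1 + y^4 + y^8) has coefficients 1,0,0,0,1,0,0,0,1 for degrees 0…8.
(1 + y^2 + y^4 + y^6) has coefficients 1,0,1,0,1,0,1,0,0,0,0,0 for degrees 0…11.
Multiplying by (y + y^6) gives running coefficients 0,1,0,1,0,1,1,1,1,0,1,0 for degrees 0…11.
Finally multiplying by (1 + y + y^2 + y^3 + y^4 + y^5), the product of all factors after the first has coefficients 0,1,1,2,2,3,4,4,5,4,5,4 for degrees 0…11.
[y^11] = 1·4 + 1·4 + 1·2 = 10.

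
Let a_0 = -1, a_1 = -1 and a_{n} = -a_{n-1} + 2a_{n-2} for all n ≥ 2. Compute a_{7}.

The ordinary generating function has denominator 1 + y - 2y^2.
Iterating the recurrence: a_0,…,a_{7} = -1, -1, -1, -1, -1, -1, -1, -1.

-1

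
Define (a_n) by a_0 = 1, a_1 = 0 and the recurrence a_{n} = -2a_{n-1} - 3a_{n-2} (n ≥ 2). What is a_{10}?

The ordinary generating function has denominator 1 + 2t + 3t^2.
Iterating the recurrence: a_0,…,a_{10} = 1, 0, -3, 6, -3, -12, 33, -30, -39, 168, -219.

-219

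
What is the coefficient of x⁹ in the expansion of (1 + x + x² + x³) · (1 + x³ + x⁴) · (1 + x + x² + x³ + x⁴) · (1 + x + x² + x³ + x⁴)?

38

(1 + x + x² + x³) has coefficients 1,1,1,1 for degrees 0…3.
(1 + x³ + x⁴) has coefficients 1,0,0,1,1,0,0,0,0,0 for degrees 0…9.
Multiplying by (1 + x + x² + x³ + x⁴) gives running coefficients 1,1,1,2,3,2,2,2,1,0 for degrees 0…9.
Finally multiplying by (1 + x + x² + x³ + x⁴), the product of all factors after the first has coefficients 1,2,3,5,8,9,10,11,10,7 for degrees 0…9.
[x⁹] = 1·7 + 1·10 + 1·11 + 1·10 = 38.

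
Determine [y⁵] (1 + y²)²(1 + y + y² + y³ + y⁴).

3

(1 + y²)² has coefficients 1,0,2,0,1 for degrees 0…4.
(1 + y + y² + y³ + y⁴) has coefficients 1,1,1,1,1,0 for degrees 0…5.
[y⁵] = 1·0 + 2·1 + 1·1 = 3.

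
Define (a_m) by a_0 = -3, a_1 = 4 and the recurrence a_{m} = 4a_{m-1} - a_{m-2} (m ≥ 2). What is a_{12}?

10124397

The ordinary generating function has denominator 1 - 4x + x^2.
Iterating the recurrence: a_0,…,a_{12} = -3, 4, 19, 72, 269, 1004, 3747, 13984, 52189, 194772, 726899, 2712824, 10124397.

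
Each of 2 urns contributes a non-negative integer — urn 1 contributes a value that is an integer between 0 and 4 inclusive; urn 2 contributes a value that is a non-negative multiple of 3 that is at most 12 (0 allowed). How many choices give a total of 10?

The generating function for the choices is (1 + t + t² + t³ + t⁴)·(1 + t³ + t⁶ + t⁹ + t¹²); the count is [t¹⁰].
(1 + t + t² + t³ + t⁴) has coefficients 1,1,1,1,1 for degrees 0…4.
(1 + t³ + t⁶ + t⁹ + t¹²) has coefficients 1,0,0,1,0,0,1,0,0,1,0 for degrees 0…10.
[t¹⁰] = 1·0 + 1·1 + 1·0 + 1·0 + 1·1 = 2.

2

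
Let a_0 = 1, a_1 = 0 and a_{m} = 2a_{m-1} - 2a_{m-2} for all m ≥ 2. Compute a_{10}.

The ordinary generating function has denominator 1 - 2x + 2x^2.
Iterating the recurrence: a_0,…,a_{10} = 1, 0, -2, -4, -4, 0, 8, 16, 16, 0, -32.

-32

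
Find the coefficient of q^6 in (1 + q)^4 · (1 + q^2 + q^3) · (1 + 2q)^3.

(1 + q)^4 has coefficients 1,4,6,4,1 for degrees 0…4.
(1 + q^2 + q^3) has coefficients 1,0,1,1,0,0,0 for degrees 0…6.
Finally multiplying by (1 + 2q)^3, the product of all factors after the first has coefficients 1,6,13,15,18,20,8 for degrees 0…6.
[q^6] = 1·8 + 4·20 + 6·18 + 4·15 + 1·13 = 269.

269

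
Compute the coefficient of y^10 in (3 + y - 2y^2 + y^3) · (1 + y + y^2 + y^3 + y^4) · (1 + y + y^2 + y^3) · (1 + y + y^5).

(3 + y - 2y^2 + y^3) has coefficients 3,1,-2,1 for degrees 0…3.
(1 + y + y^2 + y^3 + y^4) has coefficients 1,1,1,1,1,0,0,0,0,0,0 for degrees 0…10.
Multiplying by (1 + y + y^2 + y^3) gives running coefficients 1,2,3,4,4,3,2,1,0,0,0 for degrees 0…10.
Finally multiplying by (1 + y + y^5), the product of all factors after the first has coefficients 1,3,5,7,8,8,7,6,5,4,3 for degrees 0…10.
[y^10] = 3·3 + 1·4 − 2·5 + 1·6 = 9.

9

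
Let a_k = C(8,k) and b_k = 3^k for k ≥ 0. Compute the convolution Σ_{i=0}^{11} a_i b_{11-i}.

1769472

Write out a_i and b_{11-i} for i = 0,…,11 and sum the products.
Σ = 1·177147 + 8·59049 + 28·19683 + 56·6561 + 70·2187 + 56·729 + 28·243 + 8·81 + 1·27 + 0·9 + 0·3 + 0·1 = 1769472.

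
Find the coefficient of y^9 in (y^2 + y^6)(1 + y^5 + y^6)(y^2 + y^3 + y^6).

(y^2 + y^6) has coefficients 0,0,1,0,0,0,1 for degrees 0…6.
(1 + y^5 + y^6) has coefficients 1,0,0,0,0,1,1,0,0,0 for degrees 0…9.
Finally multiplying by (y^2 + y^3 + y^6), the product of all factors after the first has coefficients 0,0,1,1,0,0,1,1,2,1 for degrees 0…9.
[y^9] = 1·1 + 1·1 = 2.

2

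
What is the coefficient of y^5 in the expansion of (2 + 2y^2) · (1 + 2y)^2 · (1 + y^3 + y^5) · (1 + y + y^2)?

(2 + 2y^2) has coefficients 2,0,2 for degrees 0…2.
(1 + 2y)^2 has coefficients 1,4,4,0,0,0 for degrees 0…5.
Multiplying by (1 + y^3 + y^5) gives running coefficients 1,4,4,1,4,5 for degrees 0…5.
Finally multiplying by (1 + y + y^2), the product of all factors after the first has coefficients 1,5,9,9,9,10 for degrees 0…5.
[y^5] = 2·10 + 2·9 = 38.

38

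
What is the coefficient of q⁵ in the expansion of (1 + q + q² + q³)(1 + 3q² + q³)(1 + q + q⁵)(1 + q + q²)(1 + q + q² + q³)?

(1 + q + q² + q³) has coefficients 1,1,1,1 for degrees 0…3.
(1 + 3q² + q³) has coefficients 1,0,3,1,0,0 for degrees 0…5.
Multiplying by (1 + q + q⁵) gives running coefficients 1,1,3,4,1,1 for degrees 0…5.
Multiplying by (1 + q + q²) gives running coefficients 1,2,5,8,8,6 for degrees 0…5.
Finally multiplying by (1 + q + q² + q³), the product of all factors after the first has coefficients 1,3,8,16,23,27 for degrees 0…5.
[q⁵] = 1·27 + 1·23 + 1·16 + 1·8 = 74.

74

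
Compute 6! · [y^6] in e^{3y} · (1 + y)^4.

37341

The EGF product rule gives c_6 = Σ_{k_1+k_2=6} C(6; k_1,k_2) · ∏ g_i(k_i), where e^{3y} gives (3)^k; (1+y)^4 gives the falling factorial (4)_k.
g_1(k) for k = 0…6: 1, 3, 9, 27, 81, 243, 729.
g_2(k) for k = 0…6: 1, 4, 12, 24, 24, 0, 0.
c_6 = Σ_k C(6,k)·g_1(k)·g_2(6−k) = 15·9·24 + 20·27·24 + 15·81·12 + 6·243·4 + 1·729·1 = 3240 + 12960 + 14580 + 5832 + 729 = 37341.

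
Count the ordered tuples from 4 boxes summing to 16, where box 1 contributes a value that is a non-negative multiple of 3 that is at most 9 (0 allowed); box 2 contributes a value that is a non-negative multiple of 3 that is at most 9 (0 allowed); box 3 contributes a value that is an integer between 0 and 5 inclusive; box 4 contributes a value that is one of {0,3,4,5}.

26

The generating function for the choices is (1 + t^3 + t^6 + t^9)·(1 + t^3 + t^6 + t^9)·(1 + t + t^2 + t^3 + t^4 + t^5)·(1 + t^3 + t^4 + t^5); the count is [t^16].
(1 + t^3 + t^6 + t^9) has coefficients 1,0,0,1,0,0,1,0,0,1 for degrees 0…9.
(1 + t^3 + t^6 + t^9) has coefficients 1,0,0,1,0,0,1,0,0,1,0,0,0,0,0,0,0 for degrees 0…16.
Multiplying by (1 + t + t^2 + t^3 + t^4 + t^5) gives running coefficients 1,1,1,2,2,2,2,2,2,2,2,2,1,1,1,0,0 for degrees 0…16.
Finally multiplying by (1 + t^3 + t^4 + t^5), the product of all factors after the first has coefficients 1,1,1,3,4,5,6,7,8,8,8,8,7,7,7,5,4 for degrees 0…16.
[t^16] = 1·4 + 1·7 + 1·8 + 1·7 = 26.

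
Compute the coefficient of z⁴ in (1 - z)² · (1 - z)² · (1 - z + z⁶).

5

(1 - z)² has coefficients 1,-2,1 for degrees 0…2.
(1 - z)² has coefficients 1,-2,1,0,0 for degrees 0…4.
Finally multiplying by (1 - z + z⁶), the product of all factors after the first has coefficients 1,-3,3,-1,0 for degrees 0…4.
[z⁴] = 1·0 − 2·(-1) + 1·3 = 5.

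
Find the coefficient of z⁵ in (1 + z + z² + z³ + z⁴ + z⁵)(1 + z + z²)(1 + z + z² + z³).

(1 + z + z² + z³ + z⁴ + z⁵) has coefficients 1,1,1,1,1,1 for degrees 0…5.
(1 + z + z²) has coefficients 1,1,1,0,0,0 for degrees 0…5.
Finally multiplying by (1 + z + z² + z³), the product of all factors after the first has coefficients 1,2,3,3,2,1 for degrees 0…5.
[z⁵] = 1·1 + 1·2 + 1·3 + 1·3 + 1·2 + 1·1 = 12.

12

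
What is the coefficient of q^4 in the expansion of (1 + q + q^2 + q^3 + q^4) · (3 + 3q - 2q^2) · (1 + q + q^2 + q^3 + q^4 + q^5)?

(1 + q + q^2 + q^3 + q^4) has coefficients 1,1,1,1,1 for degrees 0…4.
(3 + 3q - 2q^2) has coefficients 3,3,-2,0,0 for degrees 0…4.
Finally multiplying by (1 + q + q^2 + q^3 + q^4 + q^5), the product of all factors after the first has coefficients 3,6,4,4,4 for degrees 0…4.
[q^4] = 1·4 + 1·4 + 1·4 + 1·6 + 1·3 = 21.

21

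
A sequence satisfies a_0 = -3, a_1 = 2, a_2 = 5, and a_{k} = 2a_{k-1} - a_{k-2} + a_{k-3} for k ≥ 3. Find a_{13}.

The ordinary generating function has denominator 1 - 2y + y^2 - y^3.
Iterating the recurrence: a_0,…,a_{13} = -3, 2, 5, 5, 7, 14, 26, 45, 78, 137, 241, 423, 742, 1302.

1302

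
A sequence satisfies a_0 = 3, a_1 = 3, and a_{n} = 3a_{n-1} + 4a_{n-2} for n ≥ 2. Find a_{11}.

5033163

The ordinary generating function has denominator 1 - 3t - 4t^2.
Iterating the recurrence: a_0,…,a_{11} = 3, 3, 21, 75, 309, 1227, 4917, 19659, 78645, 314571, 1258293, 5033163.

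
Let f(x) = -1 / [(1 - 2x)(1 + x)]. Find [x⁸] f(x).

-171

Partial fractions give a closed form: a_n = (-2/3)·2^n + (-1/3)·(-1)^n.
At n = 8: a_8 = -171.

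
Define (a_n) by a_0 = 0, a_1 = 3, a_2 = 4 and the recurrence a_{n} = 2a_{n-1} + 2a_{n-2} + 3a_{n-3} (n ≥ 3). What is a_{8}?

3532

The ordinary generating function has denominator 1 - 2q - 2q^2 - 3q^3.
Iterating the recurrence: a_0,…,a_{8} = 0, 3, 4, 14, 45, 130, 392, 1179, 3532.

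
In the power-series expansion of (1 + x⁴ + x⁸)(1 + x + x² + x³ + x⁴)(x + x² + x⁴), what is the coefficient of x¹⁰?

4

(1 + x⁴ + x⁸) has coefficients 1,0,0,0,1,0,0,0,1 for degrees 0…8.
(1 + x + x² + x³ + x⁴) has coefficients 1,1,1,1,1,0,0,0,0,0,0 for degrees 0…10.
Finally multiplying by (x + x² + x⁴), the product of all factors after the first has coefficients 0,1,2,2,3,3,2,1,1,0,0 for degrees 0…10.
[x¹⁰] = 1·0 + 1·2 + 1·2 = 4.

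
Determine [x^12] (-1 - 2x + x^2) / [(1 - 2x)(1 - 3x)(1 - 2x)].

-7214894

The denominator gives the recurrence a_n = 7a_(n−1) − 16a_(n−2) + 12a_(n−3) for n ≥ 3; the numerator fixes a_0 = -1, a_1 = -9, a_2 = -46.
Iterating: -1, -9, -46, -190, -702, -2426, -8030, -25818, -81358, -252778, -777534, -2374586, -7214894, so a_12 = -7214894.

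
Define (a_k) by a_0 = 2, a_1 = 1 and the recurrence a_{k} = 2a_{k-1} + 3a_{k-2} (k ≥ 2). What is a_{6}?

548

The ordinary generating function has denominator 1 - 2t - 3t^2.
Iterating the recurrence: a_0,…,a_{6} = 2, 1, 8, 19, 62, 181, 548.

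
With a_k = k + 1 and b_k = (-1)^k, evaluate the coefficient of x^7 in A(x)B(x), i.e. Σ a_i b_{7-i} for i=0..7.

4

This is [x^7] in the product of the two ordinary generating functions.
Σ = 1·(-1) + 2·1 + 3·(-1) + 4·1 + 5·(-1) + 6·1 + 7·(-1) + 8·1 = 4.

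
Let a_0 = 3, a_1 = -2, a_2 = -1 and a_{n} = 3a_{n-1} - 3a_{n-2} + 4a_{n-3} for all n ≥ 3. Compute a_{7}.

406

The ordinary generating function has denominator 1 - 3t + 3t^2 - 4t^3.
Iterating the recurrence: a_0,…,a_{7} = 3, -2, -1, 15, 40, 71, 153, 406.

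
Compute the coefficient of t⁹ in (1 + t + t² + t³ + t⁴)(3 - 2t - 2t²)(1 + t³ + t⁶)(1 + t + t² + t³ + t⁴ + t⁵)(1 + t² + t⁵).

(1 + t + t² + t³ + t⁴) has coefficients 1,1,1,1,1 for degrees 0…4.
(3 - 2t - 2t²) has coefficients 3,-2,-2,0,0,0,0,0,0,0 for degrees 0…9.
Multiplying by (1 + t³ + t⁶) gives running coefficients 3,-2,-2,3,-2,-2,3,-2,-2,0 for degrees 0…9.
Multiplying by (1 + t + t² + t³ + t⁴ + t⁵) gives running coefficients 3,1,-1,2,0,-2,-2,-2,-2,-5 for degrees 0…9.
Finally multiplying by (1 + t² + t⁵), the product of all factors after the first has coefficients 3,1,2,3,-1,3,-1,-5,-2,-7 for degrees 0…9.
[t⁹] = 1·(-7) + 1·(-2) + 1·(-5) + 1·(-1) + 1·3 = -12.

-12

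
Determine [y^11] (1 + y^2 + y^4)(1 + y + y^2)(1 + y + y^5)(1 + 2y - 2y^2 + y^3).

(1 + y^2 + y^4) has coefficients 1,0,1,0,1 for degrees 0…4.
(1 + y + y^2) has coefficients 1,1,1,0,0,0,0,0,0,0,0,0 for degrees 0…11.
Multiplying by (1 + y + y^5) gives running coefficients 1,2,2,1,0,1,1,1,0,0,0,0 for degrees 0…11.
Finally multiplying by (1 + 2y - 2y^2 + y^3), the product of all factors after the first has coefficients 1,4,4,2,0,1,4,1,1,-1,1,0 for degrees 0…11.
[y^11] = 1·0 + 1·(-1) + 1·1 = 0.

0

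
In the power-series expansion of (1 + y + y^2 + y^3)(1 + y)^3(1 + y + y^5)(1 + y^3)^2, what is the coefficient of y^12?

23

(1 + y + y^2 + y^3) has coefficients 1,1,1,1 for degrees 0…3.
(1 + y)^3 has coefficients 1,3,3,1,0,0,0,0,0,0,0,0,0 for degrees 0…12.
Multiplying by (1 + y + y^5) gives running coefficients 1,4,6,4,1,1,3,3,1,0,0,0,0 for degrees 0…12.
Finally multiplying by (1 + y^3)^2, the product of all factors after the first has coefficients 1,4,6,6,9,13,12,9,9,10,7,3,3 for degrees 0…12.
[y^12] = 1·3 + 1·3 + 1·7 + 1·10 = 23.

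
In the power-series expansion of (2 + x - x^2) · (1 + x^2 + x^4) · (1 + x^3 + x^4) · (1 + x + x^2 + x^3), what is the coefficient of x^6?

11

(2 + x - x^2) has coefficients 2,1,-1 for degrees 0…2.
(1 + x^2 + x^4) has coefficients 1,0,1,0,1,0,0 for degrees 0…6.
Multiplying by (1 + x^3 + x^4) gives running coefficients 1,0,1,1,2,1,1 for degrees 0…6.
Finally multiplying by (1 + x + x^2 + x^3), the product of all factors after the first has coefficients 1,1,2,3,4,5,5 for degrees 0…6.
[x^6] = 2·5 + 1·5 − 1·4 = 11.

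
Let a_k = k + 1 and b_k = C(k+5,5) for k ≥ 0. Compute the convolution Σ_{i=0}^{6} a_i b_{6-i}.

1716

This is [x^6] in the product of the two ordinary generating functions.
Σ = 1·462 + 2·252 + 3·126 + 4·56 + 5·21 + 6·6 + 7·1 = 1716.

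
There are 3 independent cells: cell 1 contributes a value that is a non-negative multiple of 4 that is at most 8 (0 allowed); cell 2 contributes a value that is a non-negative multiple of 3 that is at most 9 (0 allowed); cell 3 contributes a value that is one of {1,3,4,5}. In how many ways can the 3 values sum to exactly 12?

4

The generating function for the choices is (1 + x^4 + x^8)·(1 + x^3 + x^6 + x^9)·(x + x^3 + x^4 + x^5); the count is [x^12].
(1 + x^4 + x^8) has coefficients 1,0,0,0,1,0,0,0,1 for degrees 0…8.
(1 + x^3 + x^6 + x^9) has coefficients 1,0,0,1,0,0,1,0,0,1,0,0,0 for degrees 0…12.
Finally multiplying by (x + x^3 + x^4 + x^5), the product of all factors after the first has coefficients 0,1,0,1,2,1,1,2,1,1,2,1,1 for degrees 0…12.
[x^12] = 1·1 + 1·1 + 1·2 = 4.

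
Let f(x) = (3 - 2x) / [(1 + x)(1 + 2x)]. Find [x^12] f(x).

32763

The denominator gives the recurrence a_n = −3a_(n−1) − 2a_(n−2) for n ≥ 3; the numerator fixes a_0 = 3, a_1 = -11, a_2 = 27.
Iterating: 3, -11, 27, -59, 123, -251, 507, -1019, 2043, -4091, 8187, -16379, 32763, so a_12 = 32763.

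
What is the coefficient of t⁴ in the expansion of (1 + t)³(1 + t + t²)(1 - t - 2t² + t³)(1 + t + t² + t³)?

-16

(1 + t)³ has coefficients 1,3,3,1 for degrees 0…3.
(1 + t + t²) has coefficients 1,1,1,0,0 for degrees 0…4.
Multiplying by (1 - t - 2t² + t³) gives running coefficients 1,0,-2,-2,-1 for degrees 0…4.
Finally multiplying by (1 + t + t² + t³), the product of all factors after the first has coefficients 1,1,-1,-3,-5 for degrees 0…4.
[t⁴] = 1·(-5) + 3·(-3) + 3·(-1) + 1·1 = -16.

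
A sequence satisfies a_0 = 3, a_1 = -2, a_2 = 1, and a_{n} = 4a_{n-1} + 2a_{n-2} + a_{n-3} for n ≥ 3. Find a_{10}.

The ordinary generating function has denominator 1 - 4z - 2z^2 - z^3.
Iterating the recurrence: a_0,…,a_{10} = 3, -2, 1, 3, 12, 55, 247, 1110, 4989, 22423, 100780.

100780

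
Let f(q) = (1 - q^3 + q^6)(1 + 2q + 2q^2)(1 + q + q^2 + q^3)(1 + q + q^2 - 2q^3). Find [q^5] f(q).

(1 - q^3 + q^6) has coefficients 1,0,0,-1,0,0 for degrees 0…5.
(1 + 2q + 2q^2) has coefficients 1,2,2,0,0,0 for degrees 0…5.
Multiplying by (1 + q + q^2 + q^3) gives running coefficients 1,3,5,5,4,2 for degrees 0…5.
Finally multiplying by (1 + q + q^2 - 2q^3), the product of all factors after the first has coefficients 1,4,9,11,8,1 for degrees 0…5.
[q^5] = 1·1 − 1·9 = -8.

-8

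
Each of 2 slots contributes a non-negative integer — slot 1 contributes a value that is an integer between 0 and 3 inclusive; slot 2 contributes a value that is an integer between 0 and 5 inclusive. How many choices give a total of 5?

4

The generating function for the choices is (1 + z + z^2 + z^3)·(1 + z + z^2 + z^3 + z^4 + z^5); the count is [z^5].
(1 + z + z^2 + z^3) has coefficients 1,1,1,1 for degrees 0…3.
(1 + z + z^2 + z^3 + z^4 + z^5) has coefficients 1,1,1,1,1,1 for degrees 0…5.
[z^5] = 1·1 + 1·1 + 1·1 + 1·1 = 4.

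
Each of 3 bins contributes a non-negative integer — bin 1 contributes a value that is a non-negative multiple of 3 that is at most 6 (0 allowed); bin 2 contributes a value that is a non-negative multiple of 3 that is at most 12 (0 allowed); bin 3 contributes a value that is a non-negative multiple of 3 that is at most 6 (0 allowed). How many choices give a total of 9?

The generating function for the choices is (1 + z^3 + z^6)·(1 + z^3 + z^6 + z^9 + z^12)·(1 + z^3 + z^6); the count is [z^9].
(1 + z^3 + z^6) has coefficients 1,0,0,1,0,0,1 for degrees 0…6.
(1 + z^3 + z^6 + z^9 + z^12) has coefficients 1,0,0,1,0,0,1,0,0,1 for degrees 0…9.
Finally multiplying by (1 + z^3 + z^6), the product of all factors after the first has coefficients 1,0,0,2,0,0,3,0,0,3 for degrees 0…9.
[z^9] = 1·3 + 1·3 + 1·2 = 8.

8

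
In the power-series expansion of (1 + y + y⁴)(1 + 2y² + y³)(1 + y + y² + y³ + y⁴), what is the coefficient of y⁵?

(1 + y + y⁴) has coefficients 1,1,0,0,1 for degrees 0…4.
(1 + 2y² + y³) has coefficients 1,0,2,1,0,0 for degrees 0…5.
Finally multiplying by (1 + y + y² + y³ + y⁴), the product of all factors after the first has coefficients 1,1,3,4,4,3 for degrees 0…5.
[y⁵] = 1·3 + 1·4 + 1·1 = 8.

8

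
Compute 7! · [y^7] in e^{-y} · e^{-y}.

The EGF product rule gives c_7 = Σ_{k_1+k_2=7} C(7; k_1,k_2) · ∏ g_i(k_i), where e^{-y} gives (-1)^k; e^{-y} gives (-1)^k.
g_1(k) for k = 0…7: 1, -1, 1, -1, 1, -1, 1, -1.
g_2(k) for k = 0…7: 1, -1, 1, -1, 1, -1, 1, -1.
c_7 = Σ_k C(7,k)·g_1(k)·g_2(7−k) = 1·1·(-1) + 7·(-1)·1 + 21·1·(-1) + 35·(-1)·1 + 35·1·(-1) + 21·(-1)·1 + 7·1·(-1) + 1·(-1)·1 = −1 − 7 − 21 − 35 − 35 − 21 − 7 − 1 = -128.

-128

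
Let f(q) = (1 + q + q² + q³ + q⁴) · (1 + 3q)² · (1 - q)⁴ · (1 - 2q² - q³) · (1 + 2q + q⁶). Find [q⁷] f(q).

(1 + q + q² + q³ + q⁴) has coefficients 1,1,1,1,1 for degrees 0…4.
(1 + 3q)² has coefficients 1,6,9,0,0,0,0,0 for degrees 0…7.
Multiplying by (1 - q)⁴ gives running coefficients 1,2,-9,-4,31,-30,9,0 for degrees 0…7.
Multiplying by (1 - 2q² - q³) gives running coefficients 1,2,-11,-9,47,-13,-49,29 for degrees 0…7.
Finally multiplying by (1 + 2q + q⁶), the product of all factors after the first has coefficients 1,4,-7,-31,29,81,-74,-67 for degrees 0…7.
[q⁷] = 1·(-67) + 1·(-74) + 1·81 + 1·29 + 1·(-31) = -62.

-62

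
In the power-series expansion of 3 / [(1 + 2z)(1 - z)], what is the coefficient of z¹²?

Partial fractions give a closed form: a_n = (2)·(-2)^n + (1)·1^n.
At n = 12: a_12 = 8193.

8193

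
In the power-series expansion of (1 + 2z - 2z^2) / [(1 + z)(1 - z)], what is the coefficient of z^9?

The denominator gives the recurrence a_n = a_(n−2) for n ≥ 3; the numerator fixes a_0 = 1, a_1 = 2, a_2 = -1.
Iterating: 1, 2, -1, 2, -1, 2, -1, 2, -1, 2, so a_9 = 2.

2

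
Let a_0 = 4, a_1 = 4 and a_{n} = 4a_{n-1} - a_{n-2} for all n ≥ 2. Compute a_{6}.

2284

The ordinary generating function has denominator 1 - 4z + z^2.
Iterating the recurrence: a_0,…,a_{6} = 4, 4, 12, 44, 164, 612, 2284.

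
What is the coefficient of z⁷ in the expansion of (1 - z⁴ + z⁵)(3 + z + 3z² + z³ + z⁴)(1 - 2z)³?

(1 - z⁴ + z⁵) has coefficients 1,0,0,0,-1,1 for degrees 0…5.
(3 + z + 3z² + z³ + z⁴) has coefficients 3,1,3,1,1,0,0,0 for degrees 0…7.
Finally multiplying by (1 - 2z)³, the product of all factors after the first has coefficients 3,-17,33,-29,23,-18,4,-8 for degrees 0…7.
[z⁷] = 1·(-8) − 1·(-29) + 1·33 = 54.

54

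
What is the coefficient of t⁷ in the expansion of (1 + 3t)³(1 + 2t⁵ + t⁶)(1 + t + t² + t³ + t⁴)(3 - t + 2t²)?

388

(1 + 3t)³ has coefficients 1,9,27,27 for degrees 0…3.
(1 + 2t⁵ + t⁶) has coefficients 1,0,0,0,0,2,1,0 for degrees 0…7.
Multiplying by (1 + t + t² + t³ + t⁴) gives running coefficients 1,1,1,1,1,2,3,3 for degrees 0…7.
Finally multiplying by (3 - t + 2t²), the product of all factors after the first has coefficients 3,2,4,4,4,7,9,10 for degrees 0…7.
[t⁷] = 1·10 + 9·9 + 27·7 + 27·4 = 388.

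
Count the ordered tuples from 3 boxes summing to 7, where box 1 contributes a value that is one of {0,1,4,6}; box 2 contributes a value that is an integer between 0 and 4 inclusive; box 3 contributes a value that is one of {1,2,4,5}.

The generating function for the choices is (1 + t + t^4 + t^6)·(1 + t + t^2 + t^3 + t^4)·(t + t^2 + t^4 + t^5); the count is [t^7].
(1 + t + t^4 + t^6) has coefficients 1,1,0,0,1,0,1 for degrees 0…6.
(1 + t + t^2 + t^3 + t^4) has coefficients 1,1,1,1,1,0,0,0 for degrees 0…7.
Finally multiplying by (t + t^2 + t^4 + t^5), the product of all factors after the first has coefficients 0,1,2,2,3,4,3,2 for degrees 0…7.
[t^7] = 1·2 + 1·3 + 1·2 + 1·1 = 8.

8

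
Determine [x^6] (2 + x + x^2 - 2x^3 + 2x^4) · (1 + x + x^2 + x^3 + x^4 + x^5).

(2 + x + x^2 - 2x^3 + 2x^4) has coefficients 2,1,1,-2,2 for degrees 0…4.
(1 + x + x^2 + x^3 + x^4 + x^5) has coefficients 1,1,1,1,1,1,0 for degrees 0…6.
[x^6] = 2·0 + 1·1 + 1·1 − 2·1 + 2·1 = 2.

2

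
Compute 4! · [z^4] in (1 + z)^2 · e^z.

The EGF product rule gives c_4 = Σ_{k_1+k_2=4} C(4; k_1,k_2) · ∏ g_i(k_i), where (1+z)^2 gives the falling factorial (2)_k; e^z gives (1)^k.
g_1(k) for k = 0…4: 1, 2, 2, 0, 0.
g_2(k) for k = 0…4: 1, 1, 1, 1, 1.
c_4 = Σ_k C(4,k)·g_1(k)·g_2(4−k) = 1·1·1 + 4·2·1 + 6·2·1 = 1 + 8 + 12 = 21.

21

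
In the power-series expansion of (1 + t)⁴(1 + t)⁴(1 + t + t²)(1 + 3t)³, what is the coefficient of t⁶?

8434

(1 + t)⁴ has coefficients 1,4,6,4,1 for degrees 0…4.
(1 + t)⁴ has coefficients 1,4,6,4,1,0,0 for degrees 0…6.
Multiplying by (1 + t + t²) gives running coefficients 1,5,11,14,11,5,1 for degrees 0…6.
Finally multiplying by (1 + 3t)³, the product of all factors after the first has coefficients 1,14,83,275,569,779,721 for degrees 0…6.
[t⁶] = 1·721 + 4·779 + 6·569 + 4·275 + 1·83 = 8434.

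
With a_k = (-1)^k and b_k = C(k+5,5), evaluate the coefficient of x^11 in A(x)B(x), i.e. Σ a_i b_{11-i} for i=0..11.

The convolution is the t^11 coefficient of A(t)B(t).
Σ = 1·4368 − 1·3003 + 1·2002 − 1·1287 + 1·792 − 1·462 + 1·252 − 1·126 + 1·56 − 1·21 + 1·6 − 1·1 = 2576.

2576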